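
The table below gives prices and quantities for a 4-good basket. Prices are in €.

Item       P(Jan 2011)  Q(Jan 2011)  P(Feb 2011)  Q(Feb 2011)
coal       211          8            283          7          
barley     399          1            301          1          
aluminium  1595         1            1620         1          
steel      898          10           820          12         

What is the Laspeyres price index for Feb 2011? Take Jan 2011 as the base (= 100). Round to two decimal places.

97.81

Laspeyres price index uses base-period quantities as weights.
ΣP(Feb 2011)·Q(Jan 2011) = 283×8 + 301×1 + 1620×1 + 820×10 = 2264 + 301 + 1620 + 8200 = 12385
ΣP(Jan 2011)·Q(Jan 2011) = 211×8 + 399×1 + 1595×1 + 898×10 = 1688 + 399 + 1595 + 8980 = 12662
Index = 12385 / 12662 × 100 = 97.8124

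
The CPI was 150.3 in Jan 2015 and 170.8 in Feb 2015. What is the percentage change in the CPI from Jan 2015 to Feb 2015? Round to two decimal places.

13.64%

Change = (170.8 − 150.3) / 150.3 × 100
       = 20.5 / 150.3 × 100 = 13.6394%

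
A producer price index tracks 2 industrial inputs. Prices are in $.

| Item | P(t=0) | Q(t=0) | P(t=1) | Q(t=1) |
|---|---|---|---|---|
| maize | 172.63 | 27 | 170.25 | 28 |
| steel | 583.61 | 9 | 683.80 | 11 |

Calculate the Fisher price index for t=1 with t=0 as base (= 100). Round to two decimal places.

108.82

Laspeyres component (base-period weights):
ΣP(t=1)Q(t=0) = 170.25×27 + 683.80×9 = 4596.75 + 6154.2 = 10750.95
ΣP(t=0)Q(t=0) = 172.63×27 + 583.61×9 = 4661.01 + 5252.49 = 9913.5
L = 10750.95 / 9913.5 × 100 = 108.4476
Paasche component (current-period weights):
ΣP(t=1)Q(t=1) = 170.25×28 + 683.80×11 = 4767 + 7521.8 = 12288.8
ΣP(t=0)Q(t=1) = 172.63×28 + 583.61×11 = 4833.64 + 6419.71 = 11253.35
P = 12288.8 / 11253.35 × 100 = 109.2013
Fisher = √(L × P) = √(108.4476 × 109.2013) = 108.8238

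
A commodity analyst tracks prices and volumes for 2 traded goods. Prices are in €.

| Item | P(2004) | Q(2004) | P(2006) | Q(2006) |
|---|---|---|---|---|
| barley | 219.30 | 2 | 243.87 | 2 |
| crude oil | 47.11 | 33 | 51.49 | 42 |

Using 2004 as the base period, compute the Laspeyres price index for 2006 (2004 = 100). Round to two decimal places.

109.72

Laspeyres price index uses base-period quantities as weights.
ΣP(2006)·Q(2004) = 243.87×2 + 51.49×33 = 487.74 + 1699.17 = 2186.91
ΣP(2004)·Q(2004) = 219.30×2 + 47.11×33 = 438.6 + 1554.63 = 1993.23
Index = 2186.91 / 1993.23 × 100 = 109.7169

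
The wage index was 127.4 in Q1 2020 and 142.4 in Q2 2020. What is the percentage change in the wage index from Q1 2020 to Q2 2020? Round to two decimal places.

11.77%

Change = (142.4 − 127.4) / 127.4 × 100
       = 15.0 / 127.4 × 100 = 11.7739%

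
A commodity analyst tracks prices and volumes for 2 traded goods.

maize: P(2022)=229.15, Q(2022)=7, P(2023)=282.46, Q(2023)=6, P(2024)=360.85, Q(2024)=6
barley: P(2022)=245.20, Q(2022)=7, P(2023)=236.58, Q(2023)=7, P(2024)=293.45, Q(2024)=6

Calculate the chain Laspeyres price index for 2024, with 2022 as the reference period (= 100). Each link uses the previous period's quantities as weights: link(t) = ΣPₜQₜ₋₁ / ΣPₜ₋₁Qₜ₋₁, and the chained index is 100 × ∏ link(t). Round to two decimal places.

Link 2022→2023:
ΣP(2023)Q(2022) = 282.46×7 + 236.58×7 = 1977.22 + 1656.06 = 3633.28
ΣP(2022)Q(2022) = 229.15×7 + 245.20×7 = 1604.05 + 1716.4 = 3320.45
link = 3633.28/3320.45 = 1.094213
Link 2023→2024:
ΣP(2024)Q(2023) = 360.85×6 + 293.45×7 = 2165.1 + 2054.15 = 4219.25
ΣP(2023)Q(2023) = 282.46×6 + 236.58×7 = 1694.76 + 1656.06 = 3350.82
link = 4219.25/3350.82 = 1.259169
Chained index = 100 × 1.094213 × 1.259169 = 137.7800

137.78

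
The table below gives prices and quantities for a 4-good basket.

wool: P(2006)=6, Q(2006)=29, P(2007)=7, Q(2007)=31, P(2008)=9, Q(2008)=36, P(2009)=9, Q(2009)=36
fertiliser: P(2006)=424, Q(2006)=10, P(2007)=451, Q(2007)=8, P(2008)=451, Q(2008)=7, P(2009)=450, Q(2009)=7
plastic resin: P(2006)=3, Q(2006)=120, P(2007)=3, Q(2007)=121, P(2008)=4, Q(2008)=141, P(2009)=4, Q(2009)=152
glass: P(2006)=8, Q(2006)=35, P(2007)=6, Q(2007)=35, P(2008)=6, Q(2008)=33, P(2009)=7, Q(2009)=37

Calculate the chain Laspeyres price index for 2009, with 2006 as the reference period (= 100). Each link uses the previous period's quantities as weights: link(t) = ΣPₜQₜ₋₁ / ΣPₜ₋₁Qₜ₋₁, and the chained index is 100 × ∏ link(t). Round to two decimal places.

Link 2006→2007:
ΣP(2007)Q(2006) = 7×29 + 451×10 + 3×120 + 6×35 = 203 + 4510 + 360 + 210 = 5283
ΣP(2006)Q(2006) = 6×29 + 424×10 + 3×120 + 8×35 = 174 + 4240 + 360 + 280 = 5054
link = 5283/5054 = 1.045311
Link 2007→2008:
ΣP(2008)Q(2007) = 9×31 + 451×8 + 4×121 + 6×35 = 279 + 3608 + 484 + 210 = 4581
ΣP(2007)Q(2007) = 7×31 + 451×8 + 3×121 + 6×35 = 217 + 3608 + 363 + 210 = 4398
link = 4581/4398 = 1.041610
Link 2008→2009:
ΣP(2009)Q(2008) = 9×36 + 450×7 + 4×141 + 7×33 = 324 + 3150 + 564 + 231 = 4269
ΣP(2008)Q(2008) = 9×36 + 451×7 + 4×141 + 6×33 = 324 + 3157 + 564 + 198 = 4243
link = 4269/4243 = 1.006128
Chained index = 100 × 1.045311 × 1.041610 × 1.006128 = 109.5478

109.55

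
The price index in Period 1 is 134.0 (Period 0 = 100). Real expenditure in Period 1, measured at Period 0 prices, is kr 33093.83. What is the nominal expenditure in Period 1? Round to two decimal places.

44345.73

Nominal = Real × (Index/100) = 33093.83 × (134.0/100)
        = 33093.83 × 1.340 = 44345.7322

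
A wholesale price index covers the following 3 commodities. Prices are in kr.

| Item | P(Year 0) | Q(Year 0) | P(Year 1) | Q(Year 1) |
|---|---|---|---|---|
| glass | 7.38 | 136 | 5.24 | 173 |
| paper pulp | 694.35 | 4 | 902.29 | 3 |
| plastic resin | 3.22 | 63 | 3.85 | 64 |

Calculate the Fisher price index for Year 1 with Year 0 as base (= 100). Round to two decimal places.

Laspeyres component (base-period weights):
ΣP(Year 1)Q(Year 0) = 5.24×136 + 902.29×4 + 3.85×63 = 712.64 + 3609.16 + 242.55 = 4564.35
ΣP(Year 0)Q(Year 0) = 7.38×136 + 694.35×4 + 3.22×63 = 1003.68 + 2777.4 + 202.86 = 3983.94
L = 4564.35 / 3983.94 × 100 = 114.5687
Paasche component (current-period weights):
ΣP(Year 1)Q(Year 1) = 5.24×173 + 902.29×3 + 3.85×64 = 906.52 + 2706.87 + 246.4 = 3859.79
ΣP(Year 0)Q(Year 1) = 7.38×173 + 694.35×3 + 3.22×64 = 1276.74 + 2083.05 + 206.08 = 3565.87
P = 3859.79 / 3565.87 × 100 = 108.2426
Fisher = √(L × P) = √(114.5687 × 108.2426) = 111.3608

111.36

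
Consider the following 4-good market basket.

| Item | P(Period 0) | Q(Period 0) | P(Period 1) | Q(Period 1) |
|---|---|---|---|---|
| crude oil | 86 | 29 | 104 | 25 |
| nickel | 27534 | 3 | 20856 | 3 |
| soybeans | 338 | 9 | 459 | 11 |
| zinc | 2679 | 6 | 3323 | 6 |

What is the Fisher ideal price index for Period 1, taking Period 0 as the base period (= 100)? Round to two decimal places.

86.13

Laspeyres component (base-period weights):
ΣP(Period 1)Q(Period 0) = 104×29 + 20856×3 + 459×9 + 3323×6 = 3016 + 62568 + 4131 + 19938 = 89653
ΣP(Period 0)Q(Period 0) = 86×29 + 27534×3 + 338×9 + 2679×6 = 2494 + 82602 + 3042 + 16074 = 104212
L = 89653 / 104212 × 100 = 86.0294
Paasche component (current-period weights):
ΣP(Period 1)Q(Period 1) = 104×25 + 20856×3 + 459×11 + 3323×6 = 2600 + 62568 + 5049 + 19938 = 90155
ΣP(Period 0)Q(Period 1) = 86×25 + 27534×3 + 338×11 + 2679×6 = 2150 + 82602 + 3718 + 16074 = 104544
P = 90155 / 104544 × 100 = 86.2364
Fisher = √(L × P) = √(86.0294 × 86.2364) = 86.1329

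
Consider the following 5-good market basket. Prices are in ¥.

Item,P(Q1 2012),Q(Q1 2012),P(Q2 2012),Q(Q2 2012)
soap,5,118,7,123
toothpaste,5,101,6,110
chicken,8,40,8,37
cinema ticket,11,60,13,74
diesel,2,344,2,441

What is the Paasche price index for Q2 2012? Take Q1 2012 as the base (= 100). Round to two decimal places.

Paasche price index uses current-period quantities as weights.
ΣP(Q2 2012)·Q(Q2 2012) = 7×123 + 6×110 + 8×37 + 13×74 + 2×441 = 861 + 660 + 296 + 962 + 882 = 3661
ΣP(Q1 2012)·Q(Q2 2012) = 5×123 + 5×110 + 8×37 + 11×74 + 2×441 = 615 + 550 + 296 + 814 + 882 = 3157
Index = 3661 / 3157 × 100 = 115.9645

115.96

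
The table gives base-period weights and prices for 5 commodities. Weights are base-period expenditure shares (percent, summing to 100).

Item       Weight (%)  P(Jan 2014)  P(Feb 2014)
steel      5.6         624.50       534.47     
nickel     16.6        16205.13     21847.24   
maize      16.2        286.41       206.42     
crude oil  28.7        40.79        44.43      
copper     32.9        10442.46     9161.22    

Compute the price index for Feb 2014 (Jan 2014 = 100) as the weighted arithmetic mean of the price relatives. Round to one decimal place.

steel: 5.6 × (534.47/624.50) = 5.6 × 0.855837 = 4.7927
nickel: 16.6 × (21847.24/16205.13) = 16.6 × 1.348168 = 22.3796
maize: 16.2 × (206.42/286.41) = 16.2 × 0.720715 = 11.6756
crude oil: 28.7 × (44.43/40.79) = 28.7 × 1.089238 = 31.2611
copper: 32.9 × (9161.22/10442.46) = 32.9 × 0.877305 = 28.8633
Index = Σ wᵢ·(p₁ᵢ/p₀ᵢ) = 4.7927 + 22.3796 + 11.6756 + 31.2611 + 28.8633 = 98.9723

99.0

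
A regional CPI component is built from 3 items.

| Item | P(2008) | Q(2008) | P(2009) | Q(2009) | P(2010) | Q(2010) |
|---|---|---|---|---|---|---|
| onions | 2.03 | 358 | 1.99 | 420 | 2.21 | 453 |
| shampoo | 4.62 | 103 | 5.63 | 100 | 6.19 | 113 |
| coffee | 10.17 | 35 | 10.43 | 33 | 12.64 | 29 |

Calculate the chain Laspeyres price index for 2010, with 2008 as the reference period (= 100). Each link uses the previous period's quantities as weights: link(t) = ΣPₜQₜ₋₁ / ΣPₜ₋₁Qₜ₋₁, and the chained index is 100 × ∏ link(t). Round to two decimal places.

Link 2008→2009:
ΣP(2009)Q(2008) = 1.99×358 + 5.63×103 + 10.43×35 = 712.42 + 579.89 + 365.05 = 1657.36
ΣP(2008)Q(2008) = 2.03×358 + 4.62×103 + 10.17×35 = 726.74 + 475.86 + 355.95 = 1558.55
link = 1657.36/1558.55 = 1.063399
Link 2009→2010:
ΣP(2010)Q(2009) = 2.21×420 + 6.19×100 + 12.64×33 = 928.2 + 619 + 417.12 = 1964.32
ΣP(2009)Q(2009) = 1.99×420 + 5.63×100 + 10.43×33 = 835.8 + 563 + 344.19 = 1742.99
link = 1964.32/1742.99 = 1.126983
Chained index = 100 × 1.063399 × 1.126983 = 119.8432

119.84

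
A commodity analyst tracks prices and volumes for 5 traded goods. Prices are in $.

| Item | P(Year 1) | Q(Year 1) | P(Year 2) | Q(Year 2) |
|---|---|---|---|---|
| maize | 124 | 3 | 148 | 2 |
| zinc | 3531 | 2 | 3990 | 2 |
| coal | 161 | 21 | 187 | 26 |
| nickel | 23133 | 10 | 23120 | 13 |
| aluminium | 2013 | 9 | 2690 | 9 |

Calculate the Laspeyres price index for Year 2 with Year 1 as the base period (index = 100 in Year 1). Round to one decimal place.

102.9

Laspeyres price index uses base-period quantities as weights.
ΣP(Year 2)·Q(Year 1) = 148×3 + 3990×2 + 187×21 + 23120×10 + 2690×9 = 444 + 7980 + 3927 + 231200 + 24210 = 267761
ΣP(Year 1)·Q(Year 1) = 124×3 + 3531×2 + 161×21 + 23133×10 + 2013×9 = 372 + 7062 + 3381 + 231330 + 18117 = 260262
Index = 267761 / 260262 × 100 = 102.8813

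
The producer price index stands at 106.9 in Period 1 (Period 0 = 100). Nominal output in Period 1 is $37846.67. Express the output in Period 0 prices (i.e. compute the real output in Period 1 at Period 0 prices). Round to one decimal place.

35403.8

Real = Nominal ÷ (Index/100) = 37846.67 ÷ (106.9/100)
     = 37846.67 ÷ 1.069 = 35403.8073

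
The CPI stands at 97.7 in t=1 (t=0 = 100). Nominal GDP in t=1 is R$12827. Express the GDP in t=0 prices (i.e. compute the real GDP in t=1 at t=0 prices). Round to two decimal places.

Real = Nominal ÷ (Index/100) = 12827 ÷ (97.7/100)
     = 12827 ÷ 0.977 = 13128.9662

13128.97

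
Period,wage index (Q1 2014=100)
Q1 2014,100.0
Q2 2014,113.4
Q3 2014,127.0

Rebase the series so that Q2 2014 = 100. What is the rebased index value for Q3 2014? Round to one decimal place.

112.0

Rebased(Q3 2014) = 127.0 / 113.4 × 100 = 111.9929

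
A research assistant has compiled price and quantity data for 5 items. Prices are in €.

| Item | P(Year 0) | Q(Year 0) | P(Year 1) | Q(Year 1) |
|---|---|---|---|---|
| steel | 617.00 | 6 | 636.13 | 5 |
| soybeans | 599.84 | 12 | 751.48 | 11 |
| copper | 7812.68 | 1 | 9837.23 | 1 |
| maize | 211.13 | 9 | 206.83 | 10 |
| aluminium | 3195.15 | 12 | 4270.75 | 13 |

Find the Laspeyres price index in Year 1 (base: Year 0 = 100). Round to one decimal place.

128.5

Laspeyres price index uses base-period quantities as weights.
ΣP(Year 1)·Q(Year 0) = 636.13×6 + 751.48×12 + 9837.23×1 + 206.83×9 + 4270.75×12 = 3816.78 + 9017.76 + 9837.23 + 1861.47 + 51249 = 75782.24
ΣP(Year 0)·Q(Year 0) = 617.00×6 + 599.84×12 + 7812.68×1 + 211.13×9 + 3195.15×12 = 3702 + 7198.08 + 7812.68 + 1900.17 + 38341.8 = 58954.73
Index = 75782.24 / 58954.73 × 100 = 128.5431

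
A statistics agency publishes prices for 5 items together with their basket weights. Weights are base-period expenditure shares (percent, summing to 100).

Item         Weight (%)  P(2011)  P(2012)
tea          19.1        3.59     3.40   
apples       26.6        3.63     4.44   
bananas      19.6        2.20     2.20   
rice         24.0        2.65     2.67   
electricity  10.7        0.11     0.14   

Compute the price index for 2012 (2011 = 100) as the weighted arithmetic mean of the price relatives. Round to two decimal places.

tea: 19.1 × (3.40/3.59) = 19.1 × 0.947075 = 18.0891
apples: 26.6 × (4.44/3.63) = 26.6 × 1.223140 = 32.5355
bananas: 19.6 × (2.20/2.20) = 19.6 × 1.000000 = 19.6000
rice: 24.0 × (2.67/2.65) = 24.0 × 1.007547 = 24.1811
electricity: 10.7 × (0.14/0.11) = 10.7 × 1.272727 = 13.6182
Index = Σ wᵢ·(p₁ᵢ/p₀ᵢ) = 18.0891 + 32.5355 + 19.6000 + 24.1811 + 13.6182 = 108.0240

108.02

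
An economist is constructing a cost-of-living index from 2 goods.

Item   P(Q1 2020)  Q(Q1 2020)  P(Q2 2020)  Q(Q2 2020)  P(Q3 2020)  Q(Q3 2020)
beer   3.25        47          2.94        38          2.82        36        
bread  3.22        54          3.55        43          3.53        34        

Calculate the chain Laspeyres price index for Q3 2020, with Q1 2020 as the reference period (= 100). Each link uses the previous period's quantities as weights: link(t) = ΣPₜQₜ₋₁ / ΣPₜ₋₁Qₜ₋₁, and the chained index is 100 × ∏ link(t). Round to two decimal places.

Link Q1 2020→Q2 2020:
ΣP(Q2 2020)Q(Q1 2020) = 2.94×47 + 3.55×54 = 138.18 + 191.7 = 329.88
ΣP(Q1 2020)Q(Q1 2020) = 3.25×47 + 3.22×54 = 152.75 + 173.88 = 326.63
link = 329.88/326.63 = 1.009950
Link Q2 2020→Q3 2020:
ΣP(Q3 2020)Q(Q2 2020) = 2.82×38 + 3.53×43 = 107.16 + 151.79 = 258.95
ΣP(Q2 2020)Q(Q2 2020) = 2.94×38 + 3.55×43 = 111.72 + 152.65 = 264.37
link = 258.95/264.37 = 0.979498
Chained index = 100 × 1.009950 × 0.979498 = 98.9245

98.92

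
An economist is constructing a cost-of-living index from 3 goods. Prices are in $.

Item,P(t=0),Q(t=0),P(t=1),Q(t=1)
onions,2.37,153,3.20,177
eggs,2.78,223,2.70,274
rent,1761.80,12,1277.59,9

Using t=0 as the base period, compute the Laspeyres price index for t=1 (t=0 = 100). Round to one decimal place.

74.2

Laspeyres price index uses base-period quantities as weights.
ΣP(t=1)·Q(t=0) = 3.20×153 + 2.70×223 + 1277.59×12 = 489.6 + 602.1 + 15331.08 = 16422.78
ΣP(t=0)·Q(t=0) = 2.37×153 + 2.78×223 + 1761.80×12 = 362.61 + 619.94 + 21141.6 = 22124.15
Index = 16422.78 / 22124.15 × 100 = 74.2301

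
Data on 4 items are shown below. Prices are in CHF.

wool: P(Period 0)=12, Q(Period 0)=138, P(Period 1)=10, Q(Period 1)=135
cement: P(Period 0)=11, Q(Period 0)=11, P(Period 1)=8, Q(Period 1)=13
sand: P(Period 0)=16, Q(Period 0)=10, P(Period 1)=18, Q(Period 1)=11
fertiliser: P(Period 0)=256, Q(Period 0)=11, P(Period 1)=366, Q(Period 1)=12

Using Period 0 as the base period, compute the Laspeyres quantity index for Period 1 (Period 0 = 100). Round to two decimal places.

105.43

Laspeyres quantity index uses base-period prices as weights.
ΣP(Period 0)·Q(Period 1) = 12×135 + 11×13 + 16×11 + 256×12 = 1620 + 143 + 176 + 3072 = 5011
ΣP(Period 0)·Q(Period 0) = 12×138 + 11×11 + 16×10 + 256×11 = 1656 + 121 + 160 + 2816 = 4753
Index = 5011 / 4753 × 100 = 105.4282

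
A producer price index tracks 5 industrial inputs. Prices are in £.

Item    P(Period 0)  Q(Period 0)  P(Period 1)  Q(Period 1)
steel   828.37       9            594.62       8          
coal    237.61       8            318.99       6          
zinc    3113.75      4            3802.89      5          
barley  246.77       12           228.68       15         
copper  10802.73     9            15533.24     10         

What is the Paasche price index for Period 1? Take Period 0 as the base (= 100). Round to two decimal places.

136.27

Paasche price index uses current-period quantities as weights.
ΣP(Period 1)·Q(Period 1) = 594.62×8 + 318.99×6 + 3802.89×5 + 228.68×15 + 15533.24×10 = 4756.96 + 1913.94 + 19014.45 + 3430.2 + 155332.4 = 184447.95
ΣP(Period 0)·Q(Period 1) = 828.37×8 + 237.61×6 + 3113.75×5 + 246.77×15 + 10802.73×10 = 6626.96 + 1425.66 + 15568.75 + 3701.55 + 108027.3 = 135350.22
Index = 184447.95 / 135350.22 × 100 = 136.2746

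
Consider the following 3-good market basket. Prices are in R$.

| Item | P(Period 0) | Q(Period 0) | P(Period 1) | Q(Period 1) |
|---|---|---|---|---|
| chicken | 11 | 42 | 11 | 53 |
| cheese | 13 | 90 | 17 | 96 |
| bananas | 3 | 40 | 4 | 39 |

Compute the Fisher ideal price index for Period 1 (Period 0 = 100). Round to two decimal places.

Laspeyres component (base-period weights):
ΣP(Period 1)Q(Period 0) = 11×42 + 17×90 + 4×40 = 462 + 1530 + 160 = 2152
ΣP(Period 0)Q(Period 0) = 11×42 + 13×90 + 3×40 = 462 + 1170 + 120 = 1752
L = 2152 / 1752 × 100 = 122.8311
Paasche component (current-period weights):
ΣP(Period 1)Q(Period 1) = 11×53 + 17×96 + 4×39 = 583 + 1632 + 156 = 2371
ΣP(Period 0)Q(Period 1) = 11×53 + 13×96 + 3×39 = 583 + 1248 + 117 = 1948
P = 2371 / 1948 × 100 = 121.7146
Fisher = √(L × P) = √(122.8311 × 121.7146) = 122.2715

122.27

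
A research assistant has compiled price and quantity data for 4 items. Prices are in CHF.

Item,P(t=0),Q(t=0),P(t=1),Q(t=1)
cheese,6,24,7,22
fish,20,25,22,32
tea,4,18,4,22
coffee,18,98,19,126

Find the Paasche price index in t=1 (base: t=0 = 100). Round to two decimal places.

Paasche price index uses current-period quantities as weights.
ΣP(t=1)·Q(t=1) = 7×22 + 22×32 + 4×22 + 19×126 = 154 + 704 + 88 + 2394 = 3340
ΣP(t=0)·Q(t=1) = 6×22 + 20×32 + 4×22 + 18×126 = 132 + 640 + 88 + 2268 = 3128
Index = 3340 / 3128 × 100 = 106.7775

106.78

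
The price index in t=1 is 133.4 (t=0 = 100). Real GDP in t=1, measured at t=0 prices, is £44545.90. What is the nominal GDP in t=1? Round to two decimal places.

Nominal = Real × (Index/100) = 44545.90 × (133.4/100)
        = 44545.90 × 1.334 = 59424.2306

59424.23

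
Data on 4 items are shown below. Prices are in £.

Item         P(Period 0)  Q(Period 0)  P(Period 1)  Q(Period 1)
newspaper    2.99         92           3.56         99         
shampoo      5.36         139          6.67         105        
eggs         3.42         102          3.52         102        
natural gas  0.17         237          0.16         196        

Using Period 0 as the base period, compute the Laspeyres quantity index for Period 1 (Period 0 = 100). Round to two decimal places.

Laspeyres quantity index uses base-period prices as weights.
ΣP(Period 0)·Q(Period 1) = 2.99×99 + 5.36×105 + 3.42×102 + 0.17×196 = 296.01 + 562.8 + 348.84 + 33.32 = 1240.97
ΣP(Period 0)·Q(Period 0) = 2.99×92 + 5.36×139 + 3.42×102 + 0.17×237 = 275.08 + 745.04 + 348.84 + 40.29 = 1409.25
Index = 1240.97 / 1409.25 × 100 = 88.0589

88.06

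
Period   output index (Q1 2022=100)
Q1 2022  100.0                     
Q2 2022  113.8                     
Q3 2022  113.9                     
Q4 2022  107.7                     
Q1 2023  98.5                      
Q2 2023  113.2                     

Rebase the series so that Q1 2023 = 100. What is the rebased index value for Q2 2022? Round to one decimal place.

Rebased(Q2 2022) = 113.8 / 98.5 × 100 = 115.5330

115.5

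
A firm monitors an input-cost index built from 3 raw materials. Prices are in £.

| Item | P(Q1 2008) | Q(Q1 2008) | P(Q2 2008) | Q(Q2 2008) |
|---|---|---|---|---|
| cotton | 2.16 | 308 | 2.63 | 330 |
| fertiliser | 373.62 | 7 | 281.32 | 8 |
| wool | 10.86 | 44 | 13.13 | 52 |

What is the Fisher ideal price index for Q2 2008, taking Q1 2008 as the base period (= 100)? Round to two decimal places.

89.21

Laspeyres component (base-period weights):
ΣP(Q2 2008)Q(Q1 2008) = 2.63×308 + 281.32×7 + 13.13×44 = 810.04 + 1969.24 + 577.72 = 3357
ΣP(Q1 2008)Q(Q1 2008) = 2.16×308 + 373.62×7 + 10.86×44 = 665.28 + 2615.34 + 477.84 = 3758.46
L = 3357 / 3758.46 × 100 = 89.3185
Paasche component (current-period weights):
ΣP(Q2 2008)Q(Q2 2008) = 2.63×330 + 281.32×8 + 13.13×52 = 867.9 + 2250.56 + 682.76 = 3801.22
ΣP(Q1 2008)Q(Q2 2008) = 2.16×330 + 373.62×8 + 10.86×52 = 712.8 + 2988.96 + 564.72 = 4266.48
P = 3801.22 / 4266.48 × 100 = 89.0950
Fisher = √(L × P) = √(89.3185 × 89.0950) = 89.2067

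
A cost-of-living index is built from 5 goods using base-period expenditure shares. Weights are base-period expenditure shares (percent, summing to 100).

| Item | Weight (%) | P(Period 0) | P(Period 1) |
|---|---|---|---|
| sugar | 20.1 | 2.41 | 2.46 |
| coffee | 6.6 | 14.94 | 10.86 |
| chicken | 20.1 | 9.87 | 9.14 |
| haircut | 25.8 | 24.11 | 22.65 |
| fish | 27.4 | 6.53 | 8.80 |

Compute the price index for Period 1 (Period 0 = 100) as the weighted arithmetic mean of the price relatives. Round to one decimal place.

sugar: 20.1 × (2.46/2.41) = 20.1 × 1.020747 = 20.5170
coffee: 6.6 × (10.86/14.94) = 6.6 × 0.726908 = 4.7976
chicken: 20.1 × (9.14/9.87) = 20.1 × 0.926039 = 18.6134
haircut: 25.8 × (22.65/24.11) = 25.8 × 0.939444 = 24.2377
fish: 27.4 × (8.80/6.53) = 27.4 × 1.347626 = 36.9250
Index = Σ wᵢ·(p₁ᵢ/p₀ᵢ) = 20.5170 + 4.7976 + 18.6134 + 24.2377 + 36.9250 = 105.0906

105.1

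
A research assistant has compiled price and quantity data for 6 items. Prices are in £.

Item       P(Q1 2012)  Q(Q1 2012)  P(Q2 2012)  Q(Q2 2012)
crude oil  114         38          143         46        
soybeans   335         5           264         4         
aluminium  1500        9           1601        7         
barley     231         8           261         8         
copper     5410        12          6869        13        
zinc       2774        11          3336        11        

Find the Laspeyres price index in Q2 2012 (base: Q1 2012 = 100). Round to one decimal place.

121.9

Laspeyres price index uses base-period quantities as weights.
ΣP(Q2 2012)·Q(Q1 2012) = 143×38 + 264×5 + 1601×9 + 261×8 + 6869×12 + 3336×11 = 5434 + 1320 + 14409 + 2088 + 82428 + 36696 = 142375
ΣP(Q1 2012)·Q(Q1 2012) = 114×38 + 335×5 + 1500×9 + 231×8 + 5410×12 + 2774×11 = 4332 + 1675 + 13500 + 1848 + 64920 + 30514 = 116789
Index = 142375 / 116789 × 100 = 121.9079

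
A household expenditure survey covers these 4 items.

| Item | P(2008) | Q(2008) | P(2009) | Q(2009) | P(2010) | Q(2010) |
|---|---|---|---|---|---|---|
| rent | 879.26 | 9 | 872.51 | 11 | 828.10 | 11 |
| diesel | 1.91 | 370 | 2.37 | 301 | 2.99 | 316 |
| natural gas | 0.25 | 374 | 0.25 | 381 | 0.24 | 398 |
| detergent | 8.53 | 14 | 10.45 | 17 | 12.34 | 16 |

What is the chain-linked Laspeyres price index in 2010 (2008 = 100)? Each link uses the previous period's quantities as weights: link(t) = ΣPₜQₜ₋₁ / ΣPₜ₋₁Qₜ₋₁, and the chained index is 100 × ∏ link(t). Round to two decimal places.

Link 2008→2009:
ΣP(2009)Q(2008) = 872.51×9 + 2.37×370 + 0.25×374 + 10.45×14 = 7852.59 + 876.9 + 93.5 + 146.3 = 8969.29
ΣP(2008)Q(2008) = 879.26×9 + 1.91×370 + 0.25×374 + 8.53×14 = 7913.34 + 706.7 + 93.5 + 119.42 = 8832.96
link = 8969.29/8832.96 = 1.015434
Link 2009→2010:
ΣP(2010)Q(2009) = 828.10×11 + 2.99×301 + 0.24×381 + 12.34×17 = 9109.1 + 899.99 + 91.44 + 209.78 = 10310.31
ΣP(2009)Q(2009) = 872.51×11 + 2.37×301 + 0.25×381 + 10.45×17 = 9597.61 + 713.37 + 95.25 + 177.65 = 10583.88
link = 10310.31/10583.88 = 0.974152
Chained index = 100 × 1.015434 × 0.974152 = 98.9187

98.92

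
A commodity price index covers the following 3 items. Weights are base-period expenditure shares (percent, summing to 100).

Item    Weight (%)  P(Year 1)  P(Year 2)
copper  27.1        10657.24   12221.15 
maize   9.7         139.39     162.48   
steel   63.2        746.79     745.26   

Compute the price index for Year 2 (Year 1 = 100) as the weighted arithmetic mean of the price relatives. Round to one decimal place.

105.5

copper: 27.1 × (12221.15/10657.24) = 27.1 × 1.146746 = 31.0768
maize: 9.7 × (162.48/139.39) = 9.7 × 1.165650 = 11.3068
steel: 63.2 × (745.26/746.79) = 63.2 × 0.997951 = 63.0705
Index = Σ wᵢ·(p₁ᵢ/p₀ᵢ) = 31.0768 + 11.3068 + 63.0705 = 105.4541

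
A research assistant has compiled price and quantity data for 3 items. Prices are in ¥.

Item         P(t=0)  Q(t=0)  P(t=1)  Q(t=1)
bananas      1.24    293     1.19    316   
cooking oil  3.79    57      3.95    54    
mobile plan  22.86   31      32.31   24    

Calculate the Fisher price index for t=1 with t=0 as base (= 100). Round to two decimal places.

120.74

Laspeyres component (base-period weights):
ΣP(t=1)Q(t=0) = 1.19×293 + 3.95×57 + 32.31×31 = 348.67 + 225.15 + 1001.61 = 1575.43
ΣP(t=0)Q(t=0) = 1.24×293 + 3.79×57 + 22.86×31 = 363.32 + 216.03 + 708.66 = 1288.01
L = 1575.43 / 1288.01 × 100 = 122.3150
Paasche component (current-period weights):
ΣP(t=1)Q(t=1) = 1.19×316 + 3.95×54 + 32.31×24 = 376.04 + 213.3 + 775.44 = 1364.78
ΣP(t=0)Q(t=1) = 1.24×316 + 3.79×54 + 22.86×24 = 391.84 + 204.66 + 548.64 = 1145.14
P = 1364.78 / 1145.14 × 100 = 119.1802
Fisher = √(L × P) = √(122.3150 × 119.1802) = 120.7374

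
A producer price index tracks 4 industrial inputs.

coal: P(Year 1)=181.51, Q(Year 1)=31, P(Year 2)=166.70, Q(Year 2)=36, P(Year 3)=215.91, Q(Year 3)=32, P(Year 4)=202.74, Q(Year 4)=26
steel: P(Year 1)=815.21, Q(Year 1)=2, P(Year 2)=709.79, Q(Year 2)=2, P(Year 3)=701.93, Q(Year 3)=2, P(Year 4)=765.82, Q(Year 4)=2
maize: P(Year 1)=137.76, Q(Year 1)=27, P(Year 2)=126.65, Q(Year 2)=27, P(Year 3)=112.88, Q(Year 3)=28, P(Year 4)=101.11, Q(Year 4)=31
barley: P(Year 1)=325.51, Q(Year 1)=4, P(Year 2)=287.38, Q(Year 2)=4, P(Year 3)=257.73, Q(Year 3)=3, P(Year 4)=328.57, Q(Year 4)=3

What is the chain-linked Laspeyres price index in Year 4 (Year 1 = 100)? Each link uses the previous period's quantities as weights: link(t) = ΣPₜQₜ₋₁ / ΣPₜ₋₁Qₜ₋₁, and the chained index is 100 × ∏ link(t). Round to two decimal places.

Link Year 1→Year 2:
ΣP(Year 2)Q(Year 1) = 166.70×31 + 709.79×2 + 126.65×27 + 287.38×4 = 5167.7 + 1419.58 + 3419.55 + 1149.52 = 11156.35
ΣP(Year 1)Q(Year 1) = 181.51×31 + 815.21×2 + 137.76×27 + 325.51×4 = 5626.81 + 1630.42 + 3719.52 + 1302.04 = 12278.79
link = 11156.35/12278.79 = 0.908587
Link Year 2→Year 3:
ΣP(Year 3)Q(Year 2) = 215.91×36 + 701.93×2 + 112.88×27 + 257.73×4 = 7772.76 + 1403.86 + 3047.76 + 1030.92 = 13255.3
ΣP(Year 2)Q(Year 2) = 166.70×36 + 709.79×2 + 126.65×27 + 287.38×4 = 6001.2 + 1419.58 + 3419.55 + 1149.52 = 11989.85
link = 13255.3/11989.85 = 1.105543
Link Year 3→Year 4:
ΣP(Year 4)Q(Year 3) = 202.74×32 + 765.82×2 + 101.11×28 + 328.57×3 = 6487.68 + 1531.64 + 2831.08 + 985.71 = 11836.11
ΣP(Year 3)Q(Year 3) = 215.91×32 + 701.93×2 + 112.88×28 + 257.73×3 = 6909.12 + 1403.86 + 3160.64 + 773.19 = 12246.81
link = 11836.11/12246.81 = 0.966465
Chained index = 100 × 0.908587 × 1.105543 × 0.966465 = 97.0797

97.08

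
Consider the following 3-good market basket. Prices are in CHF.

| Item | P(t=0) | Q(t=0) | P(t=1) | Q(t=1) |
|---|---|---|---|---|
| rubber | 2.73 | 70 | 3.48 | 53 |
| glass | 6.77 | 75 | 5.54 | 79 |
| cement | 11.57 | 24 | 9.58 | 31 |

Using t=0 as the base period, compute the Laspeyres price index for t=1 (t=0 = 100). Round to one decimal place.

Laspeyres price index uses base-period quantities as weights.
ΣP(t=1)·Q(t=0) = 3.48×70 + 5.54×75 + 9.58×24 = 243.6 + 415.5 + 229.92 = 889.02
ΣP(t=0)·Q(t=0) = 2.73×70 + 6.77×75 + 11.57×24 = 191.1 + 507.75 + 277.68 = 976.53
Index = 889.02 / 976.53 × 100 = 91.0387

91.0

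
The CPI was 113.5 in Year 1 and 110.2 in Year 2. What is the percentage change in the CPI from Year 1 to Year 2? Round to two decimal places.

Change = (110.2 − 113.5) / 113.5 × 100
       = -3.3 / 113.5 × 100 = -2.9075%

-2.91%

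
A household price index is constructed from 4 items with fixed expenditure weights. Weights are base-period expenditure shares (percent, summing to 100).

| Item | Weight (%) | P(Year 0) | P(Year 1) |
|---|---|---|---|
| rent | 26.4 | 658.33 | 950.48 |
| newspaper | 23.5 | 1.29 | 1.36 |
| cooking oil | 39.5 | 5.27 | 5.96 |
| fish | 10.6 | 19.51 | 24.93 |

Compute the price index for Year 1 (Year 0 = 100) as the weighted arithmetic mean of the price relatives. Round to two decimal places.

rent: 26.4 × (950.48/658.33) = 26.4 × 1.443774 = 38.1156
newspaper: 23.5 × (1.36/1.29) = 23.5 × 1.054264 = 24.7752
cooking oil: 39.5 × (5.96/5.27) = 39.5 × 1.130930 = 44.6717
fish: 10.6 × (24.93/19.51) = 10.6 × 1.277806 = 13.5447
Index = Σ wᵢ·(p₁ᵢ/p₀ᵢ) = 38.1156 + 24.7752 + 44.6717 + 13.5447 = 121.1073

121.11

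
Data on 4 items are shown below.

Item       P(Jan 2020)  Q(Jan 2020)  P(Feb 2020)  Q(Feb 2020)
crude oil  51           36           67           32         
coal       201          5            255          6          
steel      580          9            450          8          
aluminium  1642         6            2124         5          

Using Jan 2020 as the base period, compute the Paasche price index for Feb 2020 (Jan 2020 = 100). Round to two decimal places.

Paasche price index uses current-period quantities as weights.
ΣP(Feb 2020)·Q(Feb 2020) = 67×32 + 255×6 + 450×8 + 2124×5 = 2144 + 1530 + 3600 + 10620 = 17894
ΣP(Jan 2020)·Q(Feb 2020) = 51×32 + 201×6 + 580×8 + 1642×5 = 1632 + 1206 + 4640 + 8210 = 15688
Index = 17894 / 15688 × 100 = 114.0617

114.06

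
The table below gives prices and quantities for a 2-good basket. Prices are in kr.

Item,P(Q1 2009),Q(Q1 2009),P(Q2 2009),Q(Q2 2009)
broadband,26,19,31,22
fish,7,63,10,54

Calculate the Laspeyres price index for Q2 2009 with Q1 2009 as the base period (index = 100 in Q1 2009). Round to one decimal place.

Laspeyres price index uses base-period quantities as weights.
ΣP(Q2 2009)·Q(Q1 2009) = 31×19 + 10×63 = 589 + 630 = 1219
ΣP(Q1 2009)·Q(Q1 2009) = 26×19 + 7×63 = 494 + 441 = 935
Index = 1219 / 935 × 100 = 130.3743

130.4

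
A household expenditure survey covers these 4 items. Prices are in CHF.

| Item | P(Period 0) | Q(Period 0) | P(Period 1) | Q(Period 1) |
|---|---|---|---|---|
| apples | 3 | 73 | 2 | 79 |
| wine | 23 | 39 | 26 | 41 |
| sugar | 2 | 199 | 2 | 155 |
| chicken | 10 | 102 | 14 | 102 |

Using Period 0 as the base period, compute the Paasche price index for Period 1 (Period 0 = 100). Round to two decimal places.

Paasche price index uses current-period quantities as weights.
ΣP(Period 1)·Q(Period 1) = 2×79 + 26×41 + 2×155 + 14×102 = 158 + 1066 + 310 + 1428 = 2962
ΣP(Period 0)·Q(Period 1) = 3×79 + 23×41 + 2×155 + 10×102 = 237 + 943 + 310 + 1020 = 2510
Index = 2962 / 2510 × 100 = 118.0080

118.01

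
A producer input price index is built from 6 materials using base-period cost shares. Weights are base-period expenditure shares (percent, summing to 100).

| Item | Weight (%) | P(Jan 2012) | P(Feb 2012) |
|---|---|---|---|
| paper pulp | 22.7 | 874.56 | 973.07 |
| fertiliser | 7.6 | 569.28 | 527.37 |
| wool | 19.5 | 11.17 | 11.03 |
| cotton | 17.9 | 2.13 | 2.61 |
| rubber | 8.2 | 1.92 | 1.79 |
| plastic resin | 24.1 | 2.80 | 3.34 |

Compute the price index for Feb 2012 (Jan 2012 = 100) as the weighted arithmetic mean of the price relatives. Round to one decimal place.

109.9

paper pulp: 22.7 × (973.07/874.56) = 22.7 × 1.112639 = 25.2569
fertiliser: 7.6 × (527.37/569.28) = 7.6 × 0.926381 = 7.0405
wool: 19.5 × (11.03/11.17) = 19.5 × 0.987466 = 19.2556
cotton: 17.9 × (2.61/2.13) = 17.9 × 1.225352 = 21.9338
rubber: 8.2 × (1.79/1.92) = 8.2 × 0.932292 = 7.6448
plastic resin: 24.1 × (3.34/2.80) = 24.1 × 1.192857 = 28.7479
Index = Σ wᵢ·(p₁ᵢ/p₀ᵢ) = 25.2569 + 7.0405 + 19.2556 + 21.9338 + 7.6448 + 28.7479 = 109.8795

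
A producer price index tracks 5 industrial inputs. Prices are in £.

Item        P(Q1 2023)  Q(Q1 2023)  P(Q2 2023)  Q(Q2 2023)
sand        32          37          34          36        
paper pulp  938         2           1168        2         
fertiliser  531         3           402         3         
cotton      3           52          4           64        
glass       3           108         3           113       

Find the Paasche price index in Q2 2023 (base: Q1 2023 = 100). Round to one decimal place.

Paasche price index uses current-period quantities as weights.
ΣP(Q2 2023)·Q(Q2 2023) = 34×36 + 1168×2 + 402×3 + 4×64 + 3×113 = 1224 + 2336 + 1206 + 256 + 339 = 5361
ΣP(Q1 2023)·Q(Q2 2023) = 32×36 + 938×2 + 531×3 + 3×64 + 3×113 = 1152 + 1876 + 1593 + 192 + 339 = 5152
Index = 5361 / 5152 × 100 = 104.0567

104.1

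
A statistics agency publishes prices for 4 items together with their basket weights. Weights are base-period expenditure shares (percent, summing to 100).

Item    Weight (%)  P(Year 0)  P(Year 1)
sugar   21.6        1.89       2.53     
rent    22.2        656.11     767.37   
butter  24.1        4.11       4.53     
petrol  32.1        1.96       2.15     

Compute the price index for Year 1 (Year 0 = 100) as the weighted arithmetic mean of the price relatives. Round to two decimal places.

sugar: 21.6 × (2.53/1.89) = 21.6 × 1.338624 = 28.9143
rent: 22.2 × (767.37/656.11) = 22.2 × 1.169575 = 25.9646
butter: 24.1 × (4.53/4.11) = 24.1 × 1.102190 = 26.5628
petrol: 32.1 × (2.15/1.96) = 32.1 × 1.096939 = 35.2117
Index = Σ wᵢ·(p₁ᵢ/p₀ᵢ) = 28.9143 + 25.9646 + 26.5628 + 35.2117 = 116.6534

116.65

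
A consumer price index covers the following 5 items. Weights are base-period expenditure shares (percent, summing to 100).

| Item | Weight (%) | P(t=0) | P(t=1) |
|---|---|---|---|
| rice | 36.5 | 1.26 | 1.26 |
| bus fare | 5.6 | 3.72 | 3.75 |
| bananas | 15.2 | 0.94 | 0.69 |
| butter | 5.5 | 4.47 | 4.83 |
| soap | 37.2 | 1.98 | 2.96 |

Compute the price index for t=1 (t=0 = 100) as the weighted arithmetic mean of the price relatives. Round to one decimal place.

rice: 36.5 × (1.26/1.26) = 36.5 × 1.000000 = 36.5000
bus fare: 5.6 × (3.75/3.72) = 5.6 × 1.008065 = 5.6452
bananas: 15.2 × (0.69/0.94) = 15.2 × 0.734043 = 11.1574
butter: 5.5 × (4.83/4.47) = 5.5 × 1.080537 = 5.9430
soap: 37.2 × (2.96/1.98) = 37.2 × 1.494949 = 55.6121
Index = Σ wᵢ·(p₁ᵢ/p₀ᵢ) = 36.5000 + 5.6452 + 11.1574 + 5.9430 + 55.6121 = 114.8577

114.9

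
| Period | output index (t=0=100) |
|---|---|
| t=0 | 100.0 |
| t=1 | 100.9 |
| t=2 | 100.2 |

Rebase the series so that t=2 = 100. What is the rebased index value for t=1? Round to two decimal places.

Rebased(t=1) = 100.9 / 100.2 × 100 = 100.6986

100.70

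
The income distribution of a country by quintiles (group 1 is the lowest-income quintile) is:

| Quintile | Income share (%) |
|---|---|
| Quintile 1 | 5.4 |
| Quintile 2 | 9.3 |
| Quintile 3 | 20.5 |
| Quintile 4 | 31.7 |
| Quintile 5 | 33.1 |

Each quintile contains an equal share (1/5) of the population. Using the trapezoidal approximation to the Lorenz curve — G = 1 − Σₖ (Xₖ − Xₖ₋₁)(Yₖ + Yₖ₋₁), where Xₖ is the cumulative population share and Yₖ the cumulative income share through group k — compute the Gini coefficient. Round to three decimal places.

0.311

Cumulative income shares Yₖ: 0.0540, 0.1470, 0.3520, 0.6690, 1.0000
Σ (Xₖ−Xₖ₋₁)(Yₖ+Yₖ₋₁) = (1/5)(0.0540+0.0000) + (1/5)(0.1470+0.0540) + (1/5)(0.3520+0.1470) + (1/5)(0.6690+0.3520) + (1/5)(1.0000+0.6690)
  = 0.0108 + 0.0402 + 0.0998 + 0.2042 + 0.3338 = 0.6888
G = 1 − 0.6888 = 0.3112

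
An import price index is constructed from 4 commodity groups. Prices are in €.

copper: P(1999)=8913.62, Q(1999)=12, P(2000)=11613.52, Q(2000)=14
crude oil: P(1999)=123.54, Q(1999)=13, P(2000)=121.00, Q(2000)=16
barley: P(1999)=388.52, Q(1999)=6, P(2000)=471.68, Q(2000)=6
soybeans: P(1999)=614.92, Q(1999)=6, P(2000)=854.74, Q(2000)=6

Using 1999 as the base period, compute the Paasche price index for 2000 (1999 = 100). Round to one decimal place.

Paasche price index uses current-period quantities as weights.
ΣP(2000)·Q(2000) = 11613.52×14 + 121.00×16 + 471.68×6 + 854.74×6 = 162589.28 + 1936 + 2830.08 + 5128.44 = 172483.8
ΣP(1999)·Q(2000) = 8913.62×14 + 123.54×16 + 388.52×6 + 614.92×6 = 124790.68 + 1976.64 + 2331.12 + 3689.52 = 132787.96
Index = 172483.8 / 132787.96 × 100 = 129.8942

129.9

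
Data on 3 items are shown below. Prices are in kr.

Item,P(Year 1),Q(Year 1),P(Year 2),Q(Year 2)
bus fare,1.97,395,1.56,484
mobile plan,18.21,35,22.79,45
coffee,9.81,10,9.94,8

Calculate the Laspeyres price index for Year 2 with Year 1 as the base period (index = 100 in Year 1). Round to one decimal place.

Laspeyres price index uses base-period quantities as weights.
ΣP(Year 2)·Q(Year 1) = 1.56×395 + 22.79×35 + 9.94×10 = 616.2 + 797.65 + 99.4 = 1513.25
ΣP(Year 1)·Q(Year 1) = 1.97×395 + 18.21×35 + 9.81×10 = 778.15 + 637.35 + 98.1 = 1513.6
Index = 1513.25 / 1513.6 × 100 = 99.9769

100.0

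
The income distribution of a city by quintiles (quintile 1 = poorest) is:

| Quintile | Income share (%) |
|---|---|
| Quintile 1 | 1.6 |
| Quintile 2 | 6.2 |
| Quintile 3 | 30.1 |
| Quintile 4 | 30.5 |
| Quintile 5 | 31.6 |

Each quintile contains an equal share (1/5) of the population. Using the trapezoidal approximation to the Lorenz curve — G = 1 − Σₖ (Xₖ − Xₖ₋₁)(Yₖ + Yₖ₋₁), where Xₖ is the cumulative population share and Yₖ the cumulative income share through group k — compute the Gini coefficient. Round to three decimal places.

0.337

Cumulative income shares Yₖ: 0.0160, 0.0780, 0.3790, 0.6840, 1.0000
Σ (Xₖ−Xₖ₋₁)(Yₖ+Yₖ₋₁) = (1/5)(0.0160+0.0000) + (1/5)(0.0780+0.0160) + (1/5)(0.3790+0.0780) + (1/5)(0.6840+0.3790) + (1/5)(1.0000+0.6840)
  = 0.0032 + 0.0188 + 0.0914 + 0.2126 + 0.3368 = 0.6628
G = 1 − 0.6628 = 0.3372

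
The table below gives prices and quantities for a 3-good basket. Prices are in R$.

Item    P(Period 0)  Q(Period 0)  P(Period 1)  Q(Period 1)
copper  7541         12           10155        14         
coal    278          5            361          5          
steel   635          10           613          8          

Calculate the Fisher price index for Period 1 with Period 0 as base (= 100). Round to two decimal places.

132.50

Laspeyres component (base-period weights):
ΣP(Period 1)Q(Period 0) = 10155×12 + 361×5 + 613×10 = 121860 + 1805 + 6130 = 129795
ΣP(Period 0)Q(Period 0) = 7541×12 + 278×5 + 635×10 = 90492 + 1390 + 6350 = 98232
L = 129795 / 98232 × 100 = 132.1311
Paasche component (current-period weights):
ΣP(Period 1)Q(Period 1) = 10155×14 + 361×5 + 613×8 = 142170 + 1805 + 4904 = 148879
ΣP(Period 0)Q(Period 1) = 7541×14 + 278×5 + 635×8 = 105574 + 1390 + 5080 = 112044
P = 148879 / 112044 × 100 = 132.8755
Fisher = √(L × P) = √(132.1311 × 132.8755) = 132.5028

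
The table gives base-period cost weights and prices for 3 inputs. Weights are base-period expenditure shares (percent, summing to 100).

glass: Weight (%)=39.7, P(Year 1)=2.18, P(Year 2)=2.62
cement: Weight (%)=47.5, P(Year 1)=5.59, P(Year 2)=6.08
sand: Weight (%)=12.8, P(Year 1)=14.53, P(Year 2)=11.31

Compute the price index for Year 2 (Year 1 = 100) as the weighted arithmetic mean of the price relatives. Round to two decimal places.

109.34

glass: 39.7 × (2.62/2.18) = 39.7 × 1.201835 = 47.7128
cement: 47.5 × (6.08/5.59) = 47.5 × 1.087657 = 51.6637
sand: 12.8 × (11.31/14.53) = 12.8 × 0.778390 = 9.9634
Index = Σ wᵢ·(p₁ᵢ/p₀ᵢ) = 47.7128 + 51.6637 + 9.9634 = 109.3399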